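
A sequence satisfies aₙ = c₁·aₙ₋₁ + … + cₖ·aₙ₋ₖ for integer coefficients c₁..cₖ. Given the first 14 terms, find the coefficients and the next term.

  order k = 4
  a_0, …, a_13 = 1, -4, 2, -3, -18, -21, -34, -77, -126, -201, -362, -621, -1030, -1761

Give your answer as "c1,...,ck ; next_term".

2,-1,2,-2 ; -3010

  a_4 = 2·-3 + -1·2 + 2·-4 + -2·1 = -18
  a_5 = 2·-18 + -1·-3 + 2·2 + -2·-4 = -21
  a_6 = 2·-21 + -1·-18 + 2·-3 + -2·2 = -34
  a_7 = 2·-34 + -1·-21 + 2·-18 + -2·-3 = -77
  a_8 = 2·-77 + -1·-34 + 2·-21 + -2·-18 = -126
  a_9 = 2·-126 + -1·-77 + 2·-34 + -2·-21 = -201
  a_10 = 2·-201 + -1·-126 + 2·-77 + -2·-34 = -362
  a_11 = 2·-362 + -1·-201 + 2·-126 + -2·-77 = -621
  a_12 = 2·-621 + -1·-362 + 2·-201 + -2·-126 = -1030
  a_13 = 2·-1030 + -1·-621 + 2·-362 + -2·-201 = -1761
  a_14 = 2·-1761 + -1·-1030 + 2·-621 + -2·-362 = -3010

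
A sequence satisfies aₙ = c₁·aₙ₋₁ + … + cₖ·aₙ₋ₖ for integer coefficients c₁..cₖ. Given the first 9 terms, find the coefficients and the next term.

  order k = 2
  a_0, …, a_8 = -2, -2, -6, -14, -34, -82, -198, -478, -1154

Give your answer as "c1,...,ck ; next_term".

2,1 ; -2786

  a_2 = 2·-2 + 1·-2 = -6
  a_3 = 2·-6 + 1·-2 = -14
  a_4 = 2·-14 + 1·-6 = -34
  a_5 = 2·-34 + 1·-14 = -82
  a_6 = 2·-82 + 1·-34 = -198
  a_7 = 2·-198 + 1·-82 = -478
  a_8 = 2·-478 + 1·-198 = -1154
  a_9 = 2·-1154 + 1·-478 = -2786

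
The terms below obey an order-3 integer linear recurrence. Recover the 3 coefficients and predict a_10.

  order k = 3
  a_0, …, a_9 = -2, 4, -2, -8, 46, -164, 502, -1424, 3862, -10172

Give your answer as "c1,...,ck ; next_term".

-4,-3,2 ; 26254

  a_3 = -4·-2 + -3·4 + 2·-2 = -8
  a_4 = -4·-8 + -3·-2 + 2·4 = 46
  a_5 = -4·46 + -3·-8 + 2·-2 = -164
  a_6 = -4·-164 + -3·46 + 2·-8 = 502
  a_7 = -4·502 + -3·-164 + 2·46 = -1424
  a_8 = -4·-1424 + -3·502 + 2·-164 = 3862
  a_9 = -4·3862 + -3·-1424 + 2·502 = -10172
  a_10 = -4·-10172 + -3·3862 + 2·-1424 = 26254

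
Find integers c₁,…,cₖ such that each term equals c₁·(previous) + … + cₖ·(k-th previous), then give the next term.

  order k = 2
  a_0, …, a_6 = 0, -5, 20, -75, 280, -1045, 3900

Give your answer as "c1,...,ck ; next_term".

  a_2 = -4·-5 + -1·0 = 20
  a_3 = -4·20 + -1·-5 = -75
  a_4 = -4·-75 + -1·20 = 280
  a_5 = -4·280 + -1·-75 = -1045
  a_6 = -4·-1045 + -1·280 = 3900
  a_7 = -4·3900 + -1·-1045 = -14555

-4,-1 ; -14555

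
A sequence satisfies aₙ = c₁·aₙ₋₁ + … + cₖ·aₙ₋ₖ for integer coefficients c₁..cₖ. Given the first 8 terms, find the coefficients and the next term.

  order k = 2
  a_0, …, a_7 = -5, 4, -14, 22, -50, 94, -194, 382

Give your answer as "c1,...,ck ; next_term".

  a_2 = -1·4 + 2·-5 = -14
  a_3 = -1·-14 + 2·4 = 22
  a_4 = -1·22 + 2·-14 = -50
  a_5 = -1·-50 + 2·22 = 94
  a_6 = -1·94 + 2·-50 = -194
  a_7 = -1·-194 + 2·94 = 382
  a_8 = -1·382 + 2·-194 = -770

-1,2 ; -770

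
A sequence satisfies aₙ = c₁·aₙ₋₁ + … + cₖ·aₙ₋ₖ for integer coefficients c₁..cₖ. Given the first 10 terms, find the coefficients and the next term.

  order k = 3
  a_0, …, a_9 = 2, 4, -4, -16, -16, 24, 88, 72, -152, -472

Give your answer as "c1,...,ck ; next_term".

  a_3 = 1·-4 + -2·4 + -2·2 = -16
  a_4 = 1·-16 + -2·-4 + -2·4 = -16
  a_5 = 1·-16 + -2·-16 + -2·-4 = 24
  a_6 = 1·24 + -2·-16 + -2·-16 = 88
  a_7 = 1·88 + -2·24 + -2·-16 = 72
  a_8 = 1·72 + -2·88 + -2·24 = -152
  a_9 = 1·-152 + -2·72 + -2·88 = -472
  a_10 = 1·-472 + -2·-152 + -2·72 = -312

1,-2,-2 ; -312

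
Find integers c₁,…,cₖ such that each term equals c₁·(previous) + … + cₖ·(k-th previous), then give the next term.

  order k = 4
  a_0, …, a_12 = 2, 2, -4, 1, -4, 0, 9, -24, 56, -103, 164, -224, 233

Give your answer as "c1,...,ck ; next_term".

  a_4 = -2·1 + 0·-4 + 1·2 + -2·2 = -4
  a_5 = -2·-4 + 0·1 + 1·-4 + -2·2 = 0
  a_6 = -2·0 + 0·-4 + 1·1 + -2·-4 = 9
  a_7 = -2·9 + 0·0 + 1·-4 + -2·1 = -24
  a_8 = -2·-24 + 0·9 + 1·0 + -2·-4 = 56
  a_9 = -2·56 + 0·-24 + 1·9 + -2·0 = -103
  a_10 = -2·-103 + 0·56 + 1·-24 + -2·9 = 164
  a_11 = -2·164 + 0·-103 + 1·56 + -2·-24 = -224
  a_12 = -2·-224 + 0·164 + 1·-103 + -2·56 = 233
  a_13 = -2·233 + 0·-224 + 1·164 + -2·-103 = -96

-2,0,1,-2 ; -96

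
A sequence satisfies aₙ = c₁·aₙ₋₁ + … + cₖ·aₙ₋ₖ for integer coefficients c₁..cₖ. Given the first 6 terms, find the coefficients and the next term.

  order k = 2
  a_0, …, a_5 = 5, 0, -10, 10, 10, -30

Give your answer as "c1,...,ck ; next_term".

  a_2 = -1·0 + -2·5 = -10
  a_3 = -1·-10 + -2·0 = 10
  a_4 = -1·10 + -2·-10 = 10
  a_5 = -1·10 + -2·10 = -30
  a_6 = -1·-30 + -2·10 = 10

-1,-2 ; 10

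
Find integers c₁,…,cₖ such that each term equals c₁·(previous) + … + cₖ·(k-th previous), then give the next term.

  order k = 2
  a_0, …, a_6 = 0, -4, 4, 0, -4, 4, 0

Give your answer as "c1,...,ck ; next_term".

  a_2 = -1·-4 + -1·0 = 4
  a_3 = -1·4 + -1·-4 = 0
  a_4 = -1·0 + -1·4 = -4
  a_5 = -1·-4 + -1·0 = 4
  a_6 = -1·4 + -1·-4 = 0
  a_7 = -1·0 + -1·4 = -4

-1,-1 ; -4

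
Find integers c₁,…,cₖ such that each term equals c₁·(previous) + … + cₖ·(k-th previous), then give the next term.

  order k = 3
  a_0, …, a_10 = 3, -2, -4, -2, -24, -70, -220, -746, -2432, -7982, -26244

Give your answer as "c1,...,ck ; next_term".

  a_3 = 2·-4 + 3·-2 + 4·3 = -2
  a_4 = 2·-2 + 3·-4 + 4·-2 = -24
  a_5 = 2·-24 + 3·-2 + 4·-4 = -70
  a_6 = 2·-70 + 3·-24 + 4·-2 = -220
  a_7 = 2·-220 + 3·-70 + 4·-24 = -746
  a_8 = 2·-746 + 3·-220 + 4·-70 = -2432
  a_9 = 2·-2432 + 3·-746 + 4·-220 = -7982
  a_10 = 2·-7982 + 3·-2432 + 4·-746 = -26244
  a_11 = 2·-26244 + 3·-7982 + 4·-2432 = -86162

2,3,4 ; -86162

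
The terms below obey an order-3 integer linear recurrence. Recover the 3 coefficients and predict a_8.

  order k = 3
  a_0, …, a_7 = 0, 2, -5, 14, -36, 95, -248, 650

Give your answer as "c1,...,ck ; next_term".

-2,2,1 ; -1701

  a_3 = -2·-5 + 2·2 + 1·0 = 14
  a_4 = -2·14 + 2·-5 + 1·2 = -36
  a_5 = -2·-36 + 2·14 + 1·-5 = 95
  a_6 = -2·95 + 2·-36 + 1·14 = -248
  a_7 = -2·-248 + 2·95 + 1·-36 = 650
  a_8 = -2·650 + 2·-248 + 1·95 = -1701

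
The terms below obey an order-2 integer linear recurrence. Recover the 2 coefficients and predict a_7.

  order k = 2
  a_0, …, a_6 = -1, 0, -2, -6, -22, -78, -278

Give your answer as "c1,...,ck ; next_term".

3,2 ; -990

  a_2 = 3·0 + 2·-1 = -2
  a_3 = 3·-2 + 2·0 = -6
  a_4 = 3·-6 + 2·-2 = -22
  a_5 = 3·-22 + 2·-6 = -78
  a_6 = 3·-78 + 2·-22 = -278
  a_7 = 3·-278 + 2·-78 = -990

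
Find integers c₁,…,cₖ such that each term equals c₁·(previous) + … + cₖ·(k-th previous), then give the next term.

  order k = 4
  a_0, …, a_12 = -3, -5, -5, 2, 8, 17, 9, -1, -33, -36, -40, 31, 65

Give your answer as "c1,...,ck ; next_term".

  a_4 = 0·2 + 1·-5 + -2·-5 + -1·-3 = 8
  a_5 = 0·8 + 1·2 + -2·-5 + -1·-5 = 17
  a_6 = 0·17 + 1·8 + -2·2 + -1·-5 = 9
  a_7 = 0·9 + 1·17 + -2·8 + -1·2 = -1
  a_8 = 0·-1 + 1·9 + -2·17 + -1·8 = -33
  a_9 = 0·-33 + 1·-1 + -2·9 + -1·17 = -36
  a_10 = 0·-36 + 1·-33 + -2·-1 + -1·9 = -40
  a_11 = 0·-40 + 1·-36 + -2·-33 + -1·-1 = 31
  a_12 = 0·31 + 1·-40 + -2·-36 + -1·-33 = 65
  a_13 = 0·65 + 1·31 + -2·-40 + -1·-36 = 147

0,1,-2,-1 ; 147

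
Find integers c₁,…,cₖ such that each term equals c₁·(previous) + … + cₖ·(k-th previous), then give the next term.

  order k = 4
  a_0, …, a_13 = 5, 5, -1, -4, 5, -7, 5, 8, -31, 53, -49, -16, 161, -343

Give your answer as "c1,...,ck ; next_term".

  a_4 = -2·-4 + -2·-1 + 0·5 + -1·5 = 5
  a_5 = -2·5 + -2·-4 + 0·-1 + -1·5 = -7
  a_6 = -2·-7 + -2·5 + 0·-4 + -1·-1 = 5
  a_7 = -2·5 + -2·-7 + 0·5 + -1·-4 = 8
  a_8 = -2·8 + -2·5 + 0·-7 + -1·5 = -31
  a_9 = -2·-31 + -2·8 + 0·5 + -1·-7 = 53
  a_10 = -2·53 + -2·-31 + 0·8 + -1·5 = -49
  a_11 = -2·-49 + -2·53 + 0·-31 + -1·8 = -16
  a_12 = -2·-16 + -2·-49 + 0·53 + -1·-31 = 161
  a_13 = -2·161 + -2·-16 + 0·-49 + -1·53 = -343
  a_14 = -2·-343 + -2·161 + 0·-16 + -1·-49 = 413

-2,-2,0,-1 ; 413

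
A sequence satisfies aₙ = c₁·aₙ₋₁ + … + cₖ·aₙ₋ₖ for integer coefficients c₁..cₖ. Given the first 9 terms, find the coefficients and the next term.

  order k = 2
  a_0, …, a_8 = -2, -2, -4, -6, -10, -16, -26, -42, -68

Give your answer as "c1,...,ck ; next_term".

  a_2 = 1·-2 + 1·-2 = -4
  a_3 = 1·-4 + 1·-2 = -6
  a_4 = 1·-6 + 1·-4 = -10
  a_5 = 1·-10 + 1·-6 = -16
  a_6 = 1·-16 + 1·-10 = -26
  a_7 = 1·-26 + 1·-16 = -42
  a_8 = 1·-42 + 1·-26 = -68
  a_9 = 1·-68 + 1·-42 = -110

1,1 ; -110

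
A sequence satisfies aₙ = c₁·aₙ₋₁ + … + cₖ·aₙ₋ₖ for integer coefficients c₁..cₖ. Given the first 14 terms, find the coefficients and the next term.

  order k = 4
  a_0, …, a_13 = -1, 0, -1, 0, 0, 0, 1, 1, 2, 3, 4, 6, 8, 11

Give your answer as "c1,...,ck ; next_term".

1,1,0,-1 ; 15

  a_4 = 1·0 + 1·-1 + 0·0 + -1·-1 = 0
  a_5 = 1·0 + 1·0 + 0·-1 + -1·0 = 0
  a_6 = 1·0 + 1·0 + 0·0 + -1·-1 = 1
  a_7 = 1·1 + 1·0 + 0·0 + -1·0 = 1
  a_8 = 1·1 + 1·1 + 0·0 + -1·0 = 2
  a_9 = 1·2 + 1·1 + 0·1 + -1·0 = 3
  a_10 = 1·3 + 1·2 + 0·1 + -1·1 = 4
  a_11 = 1·4 + 1·3 + 0·2 + -1·1 = 6
  a_12 = 1·6 + 1·4 + 0·3 + -1·2 = 8
  a_13 = 1·8 + 1·6 + 0·4 + -1·3 = 11
  a_14 = 1·11 + 1·8 + 0·6 + -1·4 = 15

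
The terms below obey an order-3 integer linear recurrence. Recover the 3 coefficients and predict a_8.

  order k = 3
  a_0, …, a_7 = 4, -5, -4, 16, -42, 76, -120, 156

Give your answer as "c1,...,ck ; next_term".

-2,0,2 ; -160

  a_3 = -2·-4 + 0·-5 + 2·4 = 16
  a_4 = -2·16 + 0·-4 + 2·-5 = -42
  a_5 = -2·-42 + 0·16 + 2·-4 = 76
  a_6 = -2·76 + 0·-42 + 2·16 = -120
  a_7 = -2·-120 + 0·76 + 2·-42 = 156
  a_8 = -2·156 + 0·-120 + 2·76 = -160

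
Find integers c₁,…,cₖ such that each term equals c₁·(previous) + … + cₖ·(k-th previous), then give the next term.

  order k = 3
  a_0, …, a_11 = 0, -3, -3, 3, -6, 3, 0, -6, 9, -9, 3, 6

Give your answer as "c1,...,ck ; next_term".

  a_3 = -1·-3 + 0·-3 + 1·0 = 3
  a_4 = -1·3 + 0·-3 + 1·-3 = -6
  a_5 = -1·-6 + 0·3 + 1·-3 = 3
  a_6 = -1·3 + 0·-6 + 1·3 = 0
  a_7 = -1·0 + 0·3 + 1·-6 = -6
  a_8 = -1·-6 + 0·0 + 1·3 = 9
  a_9 = -1·9 + 0·-6 + 1·0 = -9
  a_10 = -1·-9 + 0·9 + 1·-6 = 3
  a_11 = -1·3 + 0·-9 + 1·9 = 6
  a_12 = -1·6 + 0·3 + 1·-9 = -15

-1,0,1 ; -15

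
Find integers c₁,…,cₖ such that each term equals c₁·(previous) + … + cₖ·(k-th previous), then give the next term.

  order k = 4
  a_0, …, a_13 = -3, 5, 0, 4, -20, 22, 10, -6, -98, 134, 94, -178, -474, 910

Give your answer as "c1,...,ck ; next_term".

-1,-2,-2,2 ; 582

  a_4 = -1·4 + -2·0 + -2·5 + 2·-3 = -20
  a_5 = -1·-20 + -2·4 + -2·0 + 2·5 = 22
  a_6 = -1·22 + -2·-20 + -2·4 + 2·0 = 10
  a_7 = -1·10 + -2·22 + -2·-20 + 2·4 = -6
  a_8 = -1·-6 + -2·10 + -2·22 + 2·-20 = -98
  a_9 = -1·-98 + -2·-6 + -2·10 + 2·22 = 134
  a_10 = -1·134 + -2·-98 + -2·-6 + 2·10 = 94
  a_11 = -1·94 + -2·134 + -2·-98 + 2·-6 = -178
  a_12 = -1·-178 + -2·94 + -2·134 + 2·-98 = -474
  a_13 = -1·-474 + -2·-178 + -2·94 + 2·134 = 910
  a_14 = -1·910 + -2·-474 + -2·-178 + 2·94 = 582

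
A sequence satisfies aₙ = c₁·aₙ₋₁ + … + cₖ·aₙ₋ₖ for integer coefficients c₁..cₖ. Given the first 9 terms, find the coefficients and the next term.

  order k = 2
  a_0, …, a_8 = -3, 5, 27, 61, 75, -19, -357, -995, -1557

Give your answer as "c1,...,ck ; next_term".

3,-4 ; -691

  a_2 = 3·5 + -4·-3 = 27
  a_3 = 3·27 + -4·5 = 61
  a_4 = 3·61 + -4·27 = 75
  a_5 = 3·75 + -4·61 = -19
  a_6 = 3·-19 + -4·75 = -357
  a_7 = 3·-357 + -4·-19 = -995
  a_8 = 3·-995 + -4·-357 = -1557
  a_9 = 3·-1557 + -4·-995 = -691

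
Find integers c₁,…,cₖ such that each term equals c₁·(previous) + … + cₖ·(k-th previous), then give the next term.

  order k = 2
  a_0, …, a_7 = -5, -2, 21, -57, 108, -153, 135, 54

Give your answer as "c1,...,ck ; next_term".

-3,-3 ; -567

  a_2 = -3·-2 + -3·-5 = 21
  a_3 = -3·21 + -3·-2 = -57
  a_4 = -3·-57 + -3·21 = 108
  a_5 = -3·108 + -3·-57 = -153
  a_6 = -3·-153 + -3·108 = 135
  a_7 = -3·135 + -3·-153 = 54
  a_8 = -3·54 + -3·135 = -567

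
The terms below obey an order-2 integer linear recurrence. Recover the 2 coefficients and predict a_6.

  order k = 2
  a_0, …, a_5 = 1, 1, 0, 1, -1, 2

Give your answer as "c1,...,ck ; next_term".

  a_2 = -1·1 + 1·1 = 0
  a_3 = -1·0 + 1·1 = 1
  a_4 = -1·1 + 1·0 = -1
  a_5 = -1·-1 + 1·1 = 2
  a_6 = -1·2 + 1·-1 = -3

-1,1 ; -3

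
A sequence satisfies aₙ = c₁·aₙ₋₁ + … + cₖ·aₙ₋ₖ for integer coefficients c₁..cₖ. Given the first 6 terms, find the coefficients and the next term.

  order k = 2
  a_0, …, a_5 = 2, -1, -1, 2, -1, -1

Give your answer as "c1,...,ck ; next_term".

  a_2 = -1·-1 + -1·2 = -1
  a_3 = -1·-1 + -1·-1 = 2
  a_4 = -1·2 + -1·-1 = -1
  a_5 = -1·-1 + -1·2 = -1
  a_6 = -1·-1 + -1·-1 = 2

-1,-1 ; 2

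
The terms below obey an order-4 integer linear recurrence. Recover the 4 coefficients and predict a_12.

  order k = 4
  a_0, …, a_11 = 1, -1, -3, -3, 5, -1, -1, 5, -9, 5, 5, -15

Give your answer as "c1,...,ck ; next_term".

  a_4 = -1·-3 + -1·-3 + 0·-1 + -1·1 = 5
  a_5 = -1·5 + -1·-3 + 0·-3 + -1·-1 = -1
  a_6 = -1·-1 + -1·5 + 0·-3 + -1·-3 = -1
  a_7 = -1·-1 + -1·-1 + 0·5 + -1·-3 = 5
  a_8 = -1·5 + -1·-1 + 0·-1 + -1·5 = -9
  a_9 = -1·-9 + -1·5 + 0·-1 + -1·-1 = 5
  a_10 = -1·5 + -1·-9 + 0·5 + -1·-1 = 5
  a_11 = -1·5 + -1·5 + 0·-9 + -1·5 = -15
  a_12 = -1·-15 + -1·5 + 0·5 + -1·-9 = 19

-1,-1,0,-1 ; 19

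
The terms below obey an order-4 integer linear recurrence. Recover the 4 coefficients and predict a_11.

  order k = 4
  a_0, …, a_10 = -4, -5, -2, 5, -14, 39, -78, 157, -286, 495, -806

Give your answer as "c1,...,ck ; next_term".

-2,1,2,-2 ; 1221

  a_4 = -2·5 + 1·-2 + 2·-5 + -2·-4 = -14
  a_5 = -2·-14 + 1·5 + 2·-2 + -2·-5 = 39
  a_6 = -2·39 + 1·-14 + 2·5 + -2·-2 = -78
  a_7 = -2·-78 + 1·39 + 2·-14 + -2·5 = 157
  a_8 = -2·157 + 1·-78 + 2·39 + -2·-14 = -286
  a_9 = -2·-286 + 1·157 + 2·-78 + -2·39 = 495
  a_10 = -2·495 + 1·-286 + 2·157 + -2·-78 = -806
  a_11 = -2·-806 + 1·495 + 2·-286 + -2·157 = 1221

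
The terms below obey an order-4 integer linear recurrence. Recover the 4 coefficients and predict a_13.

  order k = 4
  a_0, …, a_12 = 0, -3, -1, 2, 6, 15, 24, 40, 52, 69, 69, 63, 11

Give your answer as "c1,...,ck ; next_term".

1,2,-2,-1 ; -70

  a_4 = 1·2 + 2·-1 + -2·-3 + -1·0 = 6
  a_5 = 1·6 + 2·2 + -2·-1 + -1·-3 = 15
  a_6 = 1·15 + 2·6 + -2·2 + -1·-1 = 24
  a_7 = 1·24 + 2·15 + -2·6 + -1·2 = 40
  a_8 = 1·40 + 2·24 + -2·15 + -1·6 = 52
  a_9 = 1·52 + 2·40 + -2·24 + -1·15 = 69
  a_10 = 1·69 + 2·52 + -2·40 + -1·24 = 69
  a_11 = 1·69 + 2·69 + -2·52 + -1·40 = 63
  a_12 = 1·63 + 2·69 + -2·69 + -1·52 = 11
  a_13 = 1·11 + 2·63 + -2·69 + -1·69 = -70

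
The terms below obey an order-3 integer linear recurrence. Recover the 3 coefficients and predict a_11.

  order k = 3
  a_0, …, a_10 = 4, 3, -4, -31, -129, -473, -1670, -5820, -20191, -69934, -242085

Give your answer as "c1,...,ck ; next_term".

  a_3 = 4·-4 + -1·3 + -3·4 = -31
  a_4 = 4·-31 + -1·-4 + -3·3 = -129
  a_5 = 4·-129 + -1·-31 + -3·-4 = -473
  a_6 = 4·-473 + -1·-129 + -3·-31 = -1670
  a_7 = 4·-1670 + -1·-473 + -3·-129 = -5820
  a_8 = 4·-5820 + -1·-1670 + -3·-473 = -20191
  a_9 = 4·-20191 + -1·-5820 + -3·-1670 = -69934
  a_10 = 4·-69934 + -1·-20191 + -3·-5820 = -242085
  a_11 = 4·-242085 + -1·-69934 + -3·-20191 = -837833

4,-1,-3 ; -837833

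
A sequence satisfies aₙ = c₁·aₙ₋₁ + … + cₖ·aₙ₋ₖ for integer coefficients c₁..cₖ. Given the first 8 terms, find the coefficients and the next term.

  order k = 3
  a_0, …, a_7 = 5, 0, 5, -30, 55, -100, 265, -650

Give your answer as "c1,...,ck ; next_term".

-2,-1,-4 ; 1435

  a_3 = -2·5 + -1·0 + -4·5 = -30
  a_4 = -2·-30 + -1·5 + -4·0 = 55
  a_5 = -2·55 + -1·-30 + -4·5 = -100
  a_6 = -2·-100 + -1·55 + -4·-30 = 265
  a_7 = -2·265 + -1·-100 + -4·55 = -650
  a_8 = -2·-650 + -1·265 + -4·-100 = 1435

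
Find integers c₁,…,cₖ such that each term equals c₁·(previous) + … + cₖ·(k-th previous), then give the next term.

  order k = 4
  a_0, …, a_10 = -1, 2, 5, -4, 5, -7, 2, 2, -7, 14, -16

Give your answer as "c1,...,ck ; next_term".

-1,0,0,-1 ; 14

  a_4 = -1·-4 + 0·5 + 0·2 + -1·-1 = 5
  a_5 = -1·5 + 0·-4 + 0·5 + -1·2 = -7
  a_6 = -1·-7 + 0·5 + 0·-4 + -1·5 = 2
  a_7 = -1·2 + 0·-7 + 0·5 + -1·-4 = 2
  a_8 = -1·2 + 0·2 + 0·-7 + -1·5 = -7
  a_9 = -1·-7 + 0·2 + 0·2 + -1·-7 = 14
  a_10 = -1·14 + 0·-7 + 0·2 + -1·2 = -16
  a_11 = -1·-16 + 0·14 + 0·-7 + -1·2 = 14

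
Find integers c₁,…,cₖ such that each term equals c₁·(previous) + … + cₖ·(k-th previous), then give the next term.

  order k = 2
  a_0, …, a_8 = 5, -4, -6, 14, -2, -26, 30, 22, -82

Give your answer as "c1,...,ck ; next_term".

  a_2 = -1·-4 + -2·5 = -6
  a_3 = -1·-6 + -2·-4 = 14
  a_4 = -1·14 + -2·-6 = -2
  a_5 = -1·-2 + -2·14 = -26
  a_6 = -1·-26 + -2·-2 = 30
  a_7 = -1·30 + -2·-26 = 22
  a_8 = -1·22 + -2·30 = -82
  a_9 = -1·-82 + -2·22 = 38

-1,-2 ; 38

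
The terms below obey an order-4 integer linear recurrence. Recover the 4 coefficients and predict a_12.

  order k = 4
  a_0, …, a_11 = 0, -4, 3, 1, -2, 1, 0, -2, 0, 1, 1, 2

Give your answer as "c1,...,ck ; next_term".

  a_4 = 1·1 + -1·3 + 0·-4 + -1·0 = -2
  a_5 = 1·-2 + -1·1 + 0·3 + -1·-4 = 1
  a_6 = 1·1 + -1·-2 + 0·1 + -1·3 = 0
  a_7 = 1·0 + -1·1 + 0·-2 + -1·1 = -2
  a_8 = 1·-2 + -1·0 + 0·1 + -1·-2 = 0
  a_9 = 1·0 + -1·-2 + 0·0 + -1·1 = 1
  a_10 = 1·1 + -1·0 + 0·-2 + -1·0 = 1
  a_11 = 1·1 + -1·1 + 0·0 + -1·-2 = 2
  a_12 = 1·2 + -1·1 + 0·1 + -1·0 = 1

1,-1,0,-1 ; 1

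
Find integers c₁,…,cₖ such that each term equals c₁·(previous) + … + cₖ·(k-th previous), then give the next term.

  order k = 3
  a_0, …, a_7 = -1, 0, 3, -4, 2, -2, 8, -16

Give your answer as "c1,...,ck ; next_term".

-2,-2,-2 ; 20

  a_3 = -2·3 + -2·0 + -2·-1 = -4
  a_4 = -2·-4 + -2·3 + -2·0 = 2
  a_5 = -2·2 + -2·-4 + -2·3 = -2
  a_6 = -2·-2 + -2·2 + -2·-4 = 8
  a_7 = -2·8 + -2·-2 + -2·2 = -16
  a_8 = -2·-16 + -2·8 + -2·-2 = 20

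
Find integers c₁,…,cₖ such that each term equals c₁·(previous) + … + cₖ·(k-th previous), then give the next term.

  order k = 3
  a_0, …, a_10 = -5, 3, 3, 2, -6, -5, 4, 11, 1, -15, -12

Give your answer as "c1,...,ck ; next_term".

  a_3 = 0·3 + -1·3 + -1·-5 = 2
  a_4 = 0·2 + -1·3 + -1·3 = -6
  a_5 = 0·-6 + -1·2 + -1·3 = -5
  a_6 = 0·-5 + -1·-6 + -1·2 = 4
  a_7 = 0·4 + -1·-5 + -1·-6 = 11
  a_8 = 0·11 + -1·4 + -1·-5 = 1
  a_9 = 0·1 + -1·11 + -1·4 = -15
  a_10 = 0·-15 + -1·1 + -1·11 = -12
  a_11 = 0·-12 + -1·-15 + -1·1 = 14

0,-1,-1 ; 14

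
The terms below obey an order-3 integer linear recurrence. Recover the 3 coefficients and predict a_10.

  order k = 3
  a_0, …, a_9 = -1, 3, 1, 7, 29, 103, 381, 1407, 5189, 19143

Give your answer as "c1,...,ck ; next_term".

3,2,2 ; 70621

  a_3 = 3·1 + 2·3 + 2·-1 = 7
  a_4 = 3·7 + 2·1 + 2·3 = 29
  a_5 = 3·29 + 2·7 + 2·1 = 103
  a_6 = 3·103 + 2·29 + 2·7 = 381
  a_7 = 3·381 + 2·103 + 2·29 = 1407
  a_8 = 3·1407 + 2·381 + 2·103 = 5189
  a_9 = 3·5189 + 2·1407 + 2·381 = 19143
  a_10 = 3·19143 + 2·5189 + 2·1407 = 70621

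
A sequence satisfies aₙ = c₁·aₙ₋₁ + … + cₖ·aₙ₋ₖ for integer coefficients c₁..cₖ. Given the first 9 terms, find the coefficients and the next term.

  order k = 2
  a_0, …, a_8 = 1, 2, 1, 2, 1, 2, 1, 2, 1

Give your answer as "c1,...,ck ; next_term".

0,1 ; 2

  a_2 = 0·2 + 1·1 = 1
  a_3 = 0·1 + 1·2 = 2
  a_4 = 0·2 + 1·1 = 1
  a_5 = 0·1 + 1·2 = 2
  a_6 = 0·2 + 1·1 = 1
  a_7 = 0·1 + 1·2 = 2
  a_8 = 0·2 + 1·1 = 1
  a_9 = 0·1 + 1·2 = 2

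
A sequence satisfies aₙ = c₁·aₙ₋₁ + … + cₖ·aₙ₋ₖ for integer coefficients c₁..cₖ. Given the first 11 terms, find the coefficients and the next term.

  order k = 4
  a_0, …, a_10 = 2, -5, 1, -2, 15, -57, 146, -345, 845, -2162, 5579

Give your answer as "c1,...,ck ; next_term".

  a_4 = -3·-2 + -2·1 + -1·-5 + 3·2 = 15
  a_5 = -3·15 + -2·-2 + -1·1 + 3·-5 = -57
  a_6 = -3·-57 + -2·15 + -1·-2 + 3·1 = 146
  a_7 = -3·146 + -2·-57 + -1·15 + 3·-2 = -345
  a_8 = -3·-345 + -2·146 + -1·-57 + 3·15 = 845
  a_9 = -3·845 + -2·-345 + -1·146 + 3·-57 = -2162
  a_10 = -3·-2162 + -2·845 + -1·-345 + 3·146 = 5579
  a_11 = -3·5579 + -2·-2162 + -1·845 + 3·-345 = -14293

-3,-2,-1,3 ; -14293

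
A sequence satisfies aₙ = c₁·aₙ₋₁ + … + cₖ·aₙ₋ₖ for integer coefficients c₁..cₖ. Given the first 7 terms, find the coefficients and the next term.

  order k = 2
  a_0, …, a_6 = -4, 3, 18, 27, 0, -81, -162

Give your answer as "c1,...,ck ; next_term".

2,-3 ; -81

  a_2 = 2·3 + -3·-4 = 18
  a_3 = 2·18 + -3·3 = 27
  a_4 = 2·27 + -3·18 = 0
  a_5 = 2·0 + -3·27 = -81
  a_6 = 2·-81 + -3·0 = -162
  a_7 = 2·-162 + -3·-81 = -81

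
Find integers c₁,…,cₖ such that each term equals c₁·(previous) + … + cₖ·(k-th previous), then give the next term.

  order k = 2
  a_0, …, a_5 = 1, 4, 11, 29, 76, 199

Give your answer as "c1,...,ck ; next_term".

3,-1 ; 521

  a_2 = 3·4 + -1·1 = 11
  a_3 = 3·11 + -1·4 = 29
  a_4 = 3·29 + -1·11 = 76
  a_5 = 3·76 + -1·29 = 199
  a_6 = 3·199 + -1·76 = 521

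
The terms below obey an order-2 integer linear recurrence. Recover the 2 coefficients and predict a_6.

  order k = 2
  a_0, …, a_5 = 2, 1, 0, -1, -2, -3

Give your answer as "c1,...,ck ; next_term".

2,-1 ; -4

  a_2 = 2·1 + -1·2 = 0
  a_3 = 2·0 + -1·1 = -1
  a_4 = 2·-1 + -1·0 = -2
  a_5 = 2·-2 + -1·-1 = -3
  a_6 = 2·-3 + -1·-2 = -4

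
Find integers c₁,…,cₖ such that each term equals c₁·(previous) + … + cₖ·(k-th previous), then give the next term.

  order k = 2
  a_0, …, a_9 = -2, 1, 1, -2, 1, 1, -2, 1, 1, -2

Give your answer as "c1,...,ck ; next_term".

-1,-1 ; 1

  a_2 = -1·1 + -1·-2 = 1
  a_3 = -1·1 + -1·1 = -2
  a_4 = -1·-2 + -1·1 = 1
  a_5 = -1·1 + -1·-2 = 1
  a_6 = -1·1 + -1·1 = -2
  a_7 = -1·-2 + -1·1 = 1
  a_8 = -1·1 + -1·-2 = 1
  a_9 = -1·1 + -1·1 = -2
  a_10 = -1·-2 + -1·1 = 1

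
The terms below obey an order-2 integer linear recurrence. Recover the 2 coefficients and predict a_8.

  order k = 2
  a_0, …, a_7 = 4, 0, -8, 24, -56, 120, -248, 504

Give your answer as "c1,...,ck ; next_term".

  a_2 = -3·0 + -2·4 = -8
  a_3 = -3·-8 + -2·0 = 24
  a_4 = -3·24 + -2·-8 = -56
  a_5 = -3·-56 + -2·24 = 120
  a_6 = -3·120 + -2·-56 = -248
  a_7 = -3·-248 + -2·120 = 504
  a_8 = -3·504 + -2·-248 = -1016

-3,-2 ; -1016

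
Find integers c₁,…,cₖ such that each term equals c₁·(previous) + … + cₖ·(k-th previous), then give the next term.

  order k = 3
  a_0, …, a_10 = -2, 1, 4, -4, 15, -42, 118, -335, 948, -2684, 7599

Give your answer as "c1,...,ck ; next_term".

  a_3 = -2·4 + 2·1 + -1·-2 = -4
  a_4 = -2·-4 + 2·4 + -1·1 = 15
  a_5 = -2·15 + 2·-4 + -1·4 = -42
  a_6 = -2·-42 + 2·15 + -1·-4 = 118
  a_7 = -2·118 + 2·-42 + -1·15 = -335
  a_8 = -2·-335 + 2·118 + -1·-42 = 948
  a_9 = -2·948 + 2·-335 + -1·118 = -2684
  a_10 = -2·-2684 + 2·948 + -1·-335 = 7599
  a_11 = -2·7599 + 2·-2684 + -1·948 = -21514

-2,2,-1 ; -21514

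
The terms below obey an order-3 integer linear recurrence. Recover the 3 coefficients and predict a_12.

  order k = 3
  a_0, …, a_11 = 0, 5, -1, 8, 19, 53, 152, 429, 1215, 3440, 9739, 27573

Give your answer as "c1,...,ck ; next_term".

  a_3 = 2·-1 + 2·5 + 1·0 = 8
  a_4 = 2·8 + 2·-1 + 1·5 = 19
  a_5 = 2·19 + 2·8 + 1·-1 = 53
  a_6 = 2·53 + 2·19 + 1·8 = 152
  a_7 = 2·152 + 2·53 + 1·19 = 429
  a_8 = 2·429 + 2·152 + 1·53 = 1215
  a_9 = 2·1215 + 2·429 + 1·152 = 3440
  a_10 = 2·3440 + 2·1215 + 1·429 = 9739
  a_11 = 2·9739 + 2·3440 + 1·1215 = 27573
  a_12 = 2·27573 + 2·9739 + 1·3440 = 78064

2,2,1 ; 78064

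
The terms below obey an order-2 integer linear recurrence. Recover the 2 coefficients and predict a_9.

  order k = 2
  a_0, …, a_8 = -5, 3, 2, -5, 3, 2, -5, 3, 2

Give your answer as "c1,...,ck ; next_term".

  a_2 = -1·3 + -1·-5 = 2
  a_3 = -1·2 + -1·3 = -5
  a_4 = -1·-5 + -1·2 = 3
  a_5 = -1·3 + -1·-5 = 2
  a_6 = -1·2 + -1·3 = -5
  a_7 = -1·-5 + -1·2 = 3
  a_8 = -1·3 + -1·-5 = 2
  a_9 = -1·2 + -1·3 = -5

-1,-1 ; -5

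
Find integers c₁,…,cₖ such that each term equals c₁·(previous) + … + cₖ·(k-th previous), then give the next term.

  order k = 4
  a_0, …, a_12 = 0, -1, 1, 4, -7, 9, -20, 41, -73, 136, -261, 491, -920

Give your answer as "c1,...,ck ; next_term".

  a_4 = -2·4 + -1·1 + -2·-1 + -1·0 = -7
  a_5 = -2·-7 + -1·4 + -2·1 + -1·-1 = 9
  a_6 = -2·9 + -1·-7 + -2·4 + -1·1 = -20
  a_7 = -2·-20 + -1·9 + -2·-7 + -1·4 = 41
  a_8 = -2·41 + -1·-20 + -2·9 + -1·-7 = -73
  a_9 = -2·-73 + -1·41 + -2·-20 + -1·9 = 136
  a_10 = -2·136 + -1·-73 + -2·41 + -1·-20 = -261
  a_11 = -2·-261 + -1·136 + -2·-73 + -1·41 = 491
  a_12 = -2·491 + -1·-261 + -2·136 + -1·-73 = -920
  a_13 = -2·-920 + -1·491 + -2·-261 + -1·136 = 1735

-2,-1,-2,-1 ; 1735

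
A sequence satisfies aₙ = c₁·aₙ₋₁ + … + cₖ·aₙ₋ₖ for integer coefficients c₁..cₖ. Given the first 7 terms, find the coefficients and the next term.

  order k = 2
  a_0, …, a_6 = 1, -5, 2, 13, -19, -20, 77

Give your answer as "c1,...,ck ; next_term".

  a_2 = -1·-5 + -3·1 = 2
  a_3 = -1·2 + -3·-5 = 13
  a_4 = -1·13 + -3·2 = -19
  a_5 = -1·-19 + -3·13 = -20
  a_6 = -1·-20 + -3·-19 = 77
  a_7 = -1·77 + -3·-20 = -17

-1,-3 ; -17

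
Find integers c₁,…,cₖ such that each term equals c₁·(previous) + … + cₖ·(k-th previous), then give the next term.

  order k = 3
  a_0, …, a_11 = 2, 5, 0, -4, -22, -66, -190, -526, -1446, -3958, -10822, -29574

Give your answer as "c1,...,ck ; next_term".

  a_3 = 3·0 + 0·5 + -2·2 = -4
  a_4 = 3·-4 + 0·0 + -2·5 = -22
  a_5 = 3·-22 + 0·-4 + -2·0 = -66
  a_6 = 3·-66 + 0·-22 + -2·-4 = -190
  a_7 = 3·-190 + 0·-66 + -2·-22 = -526
  a_8 = 3·-526 + 0·-190 + -2·-66 = -1446
  a_9 = 3·-1446 + 0·-526 + -2·-190 = -3958
  a_10 = 3·-3958 + 0·-1446 + -2·-526 = -10822
  a_11 = 3·-10822 + 0·-3958 + -2·-1446 = -29574
  a_12 = 3·-29574 + 0·-10822 + -2·-3958 = -80806

3,0,-2 ; -80806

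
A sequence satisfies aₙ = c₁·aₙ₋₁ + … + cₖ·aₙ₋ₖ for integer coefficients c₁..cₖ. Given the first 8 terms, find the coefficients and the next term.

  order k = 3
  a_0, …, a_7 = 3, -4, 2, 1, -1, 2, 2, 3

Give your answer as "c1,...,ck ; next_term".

1,1,1 ; 7

  a_3 = 1·2 + 1·-4 + 1·3 = 1
  a_4 = 1·1 + 1·2 + 1·-4 = -1
  a_5 = 1·-1 + 1·1 + 1·2 = 2
  a_6 = 1·2 + 1·-1 + 1·1 = 2
  a_7 = 1·2 + 1·2 + 1·-1 = 3
  a_8 = 1·3 + 1·2 + 1·2 = 7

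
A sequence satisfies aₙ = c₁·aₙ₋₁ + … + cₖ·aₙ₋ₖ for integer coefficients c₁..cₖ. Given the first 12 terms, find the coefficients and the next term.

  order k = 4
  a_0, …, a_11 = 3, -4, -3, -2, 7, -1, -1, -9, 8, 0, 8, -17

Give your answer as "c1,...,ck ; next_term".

  a_4 = 0·-2 + 0·-3 + -1·-4 + 1·3 = 7
  a_5 = 0·7 + 0·-2 + -1·-3 + 1·-4 = -1
  a_6 = 0·-1 + 0·7 + -1·-2 + 1·-3 = -1
  a_7 = 0·-1 + 0·-1 + -1·7 + 1·-2 = -9
  a_8 = 0·-9 + 0·-1 + -1·-1 + 1·7 = 8
  a_9 = 0·8 + 0·-9 + -1·-1 + 1·-1 = 0
  a_10 = 0·0 + 0·8 + -1·-9 + 1·-1 = 8
  a_11 = 0·8 + 0·0 + -1·8 + 1·-9 = -17
  a_12 = 0·-17 + 0·8 + -1·0 + 1·8 = 8

0,0,-1,1 ; 8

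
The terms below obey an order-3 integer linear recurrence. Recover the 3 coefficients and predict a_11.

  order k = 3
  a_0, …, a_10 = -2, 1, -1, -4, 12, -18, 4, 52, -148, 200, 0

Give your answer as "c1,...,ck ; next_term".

  a_3 = -2·-1 + -2·1 + 2·-2 = -4
  a_4 = -2·-4 + -2·-1 + 2·1 = 12
  a_5 = -2·12 + -2·-4 + 2·-1 = -18
  a_6 = -2·-18 + -2·12 + 2·-4 = 4
  a_7 = -2·4 + -2·-18 + 2·12 = 52
  a_8 = -2·52 + -2·4 + 2·-18 = -148
  a_9 = -2·-148 + -2·52 + 2·4 = 200
  a_10 = -2·200 + -2·-148 + 2·52 = 0
  a_11 = -2·0 + -2·200 + 2·-148 = -696

-2,-2,2 ; -696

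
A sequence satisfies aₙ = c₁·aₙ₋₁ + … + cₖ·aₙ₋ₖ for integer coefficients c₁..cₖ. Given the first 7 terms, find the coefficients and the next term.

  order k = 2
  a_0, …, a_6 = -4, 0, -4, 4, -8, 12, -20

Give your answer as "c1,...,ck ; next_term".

  a_2 = -1·0 + 1·-4 = -4
  a_3 = -1·-4 + 1·0 = 4
  a_4 = -1·4 + 1·-4 = -8
  a_5 = -1·-8 + 1·4 = 12
  a_6 = -1·12 + 1·-8 = -20
  a_7 = -1·-20 + 1·12 = 32

-1,1 ; 32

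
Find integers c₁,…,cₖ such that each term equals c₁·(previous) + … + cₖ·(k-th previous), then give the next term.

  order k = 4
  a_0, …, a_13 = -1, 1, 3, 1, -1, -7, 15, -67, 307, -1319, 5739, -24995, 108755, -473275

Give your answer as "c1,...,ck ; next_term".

  a_4 = -4·1 + 1·3 + -3·1 + -3·-1 = -1
  a_5 = -4·-1 + 1·1 + -3·3 + -3·1 = -7
  a_6 = -4·-7 + 1·-1 + -3·1 + -3·3 = 15
  a_7 = -4·15 + 1·-7 + -3·-1 + -3·1 = -67
  a_8 = -4·-67 + 1·15 + -3·-7 + -3·-1 = 307
  a_9 = -4·307 + 1·-67 + -3·15 + -3·-7 = -1319
  a_10 = -4·-1319 + 1·307 + -3·-67 + -3·15 = 5739
  a_11 = -4·5739 + 1·-1319 + -3·307 + -3·-67 = -24995
  a_12 = -4·-24995 + 1·5739 + -3·-1319 + -3·307 = 108755
  a_13 = -4·108755 + 1·-24995 + -3·5739 + -3·-1319 = -473275
  a_14 = -4·-473275 + 1·108755 + -3·-24995 + -3·5739 = 2059623

-4,1,-3,-3 ; 2059623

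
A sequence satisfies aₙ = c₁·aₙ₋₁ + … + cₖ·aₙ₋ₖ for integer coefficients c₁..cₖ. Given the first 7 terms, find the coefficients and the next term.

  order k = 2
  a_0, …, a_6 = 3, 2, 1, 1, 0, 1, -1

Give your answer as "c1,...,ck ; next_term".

-1,1 ; 2

  a_2 = -1·2 + 1·3 = 1
  a_3 = -1·1 + 1·2 = 1
  a_4 = -1·1 + 1·1 = 0
  a_5 = -1·0 + 1·1 = 1
  a_6 = -1·1 + 1·0 = -1
  a_7 = -1·-1 + 1·1 = 2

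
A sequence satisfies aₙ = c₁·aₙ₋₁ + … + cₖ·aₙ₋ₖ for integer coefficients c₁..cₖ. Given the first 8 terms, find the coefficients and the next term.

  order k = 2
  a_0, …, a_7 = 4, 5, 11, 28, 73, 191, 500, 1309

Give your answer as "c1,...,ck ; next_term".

  a_2 = 3·5 + -1·4 = 11
  a_3 = 3·11 + -1·5 = 28
  a_4 = 3·28 + -1·11 = 73
  a_5 = 3·73 + -1·28 = 191
  a_6 = 3·191 + -1·73 = 500
  a_7 = 3·500 + -1·191 = 1309
  a_8 = 3·1309 + -1·500 = 3427

3,-1 ; 3427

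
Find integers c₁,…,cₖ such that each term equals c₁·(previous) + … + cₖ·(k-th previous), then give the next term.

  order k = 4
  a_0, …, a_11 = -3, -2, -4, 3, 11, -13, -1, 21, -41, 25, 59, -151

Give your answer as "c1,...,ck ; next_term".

  a_4 = -1·3 + -2·-4 + 0·-2 + -2·-3 = 11
  a_5 = -1·11 + -2·3 + 0·-4 + -2·-2 = -13
  a_6 = -1·-13 + -2·11 + 0·3 + -2·-4 = -1
  a_7 = -1·-1 + -2·-13 + 0·11 + -2·3 = 21
  a_8 = -1·21 + -2·-1 + 0·-13 + -2·11 = -41
  a_9 = -1·-41 + -2·21 + 0·-1 + -2·-13 = 25
  a_10 = -1·25 + -2·-41 + 0·21 + -2·-1 = 59
  a_11 = -1·59 + -2·25 + 0·-41 + -2·21 = -151
  a_12 = -1·-151 + -2·59 + 0·25 + -2·-41 = 115

-1,-2,0,-2 ; 115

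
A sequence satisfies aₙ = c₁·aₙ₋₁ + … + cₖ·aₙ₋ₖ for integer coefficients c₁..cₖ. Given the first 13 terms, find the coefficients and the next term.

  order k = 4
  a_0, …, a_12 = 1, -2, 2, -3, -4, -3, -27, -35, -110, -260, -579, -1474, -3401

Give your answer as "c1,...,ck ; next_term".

  a_4 = 1·-3 + 3·2 + 2·-2 + -3·1 = -4
  a_5 = 1·-4 + 3·-3 + 2·2 + -3·-2 = -3
  a_6 = 1·-3 + 3·-4 + 2·-3 + -3·2 = -27
  a_7 = 1·-27 + 3·-3 + 2·-4 + -3·-3 = -35
  a_8 = 1·-35 + 3·-27 + 2·-3 + -3·-4 = -110
  a_9 = 1·-110 + 3·-35 + 2·-27 + -3·-3 = -260
  a_10 = 1·-260 + 3·-110 + 2·-35 + -3·-27 = -579
  a_11 = 1·-579 + 3·-260 + 2·-110 + -3·-35 = -1474
  a_12 = 1·-1474 + 3·-579 + 2·-260 + -3·-110 = -3401
  a_13 = 1·-3401 + 3·-1474 + 2·-579 + -3·-260 = -8201

1,3,2,-3 ; -8201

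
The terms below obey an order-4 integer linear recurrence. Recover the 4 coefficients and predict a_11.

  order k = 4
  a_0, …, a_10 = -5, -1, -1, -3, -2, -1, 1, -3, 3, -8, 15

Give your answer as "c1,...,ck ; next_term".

  a_4 = -1·-3 + 1·-1 + -1·-1 + 1·-5 = -2
  a_5 = -1·-2 + 1·-3 + -1·-1 + 1·-1 = -1
  a_6 = -1·-1 + 1·-2 + -1·-3 + 1·-1 = 1
  a_7 = -1·1 + 1·-1 + -1·-2 + 1·-3 = -3
  a_8 = -1·-3 + 1·1 + -1·-1 + 1·-2 = 3
  a_9 = -1·3 + 1·-3 + -1·1 + 1·-1 = -8
  a_10 = -1·-8 + 1·3 + -1·-3 + 1·1 = 15
  a_11 = -1·15 + 1·-8 + -1·3 + 1·-3 = -29

-1,1,-1,1 ; -29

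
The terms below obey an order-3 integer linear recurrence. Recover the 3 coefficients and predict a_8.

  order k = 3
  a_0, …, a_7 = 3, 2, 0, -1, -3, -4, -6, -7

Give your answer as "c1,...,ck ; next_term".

  a_3 = 1·0 + 1·2 + -1·3 = -1
  a_4 = 1·-1 + 1·0 + -1·2 = -3
  a_5 = 1·-3 + 1·-1 + -1·0 = -4
  a_6 = 1·-4 + 1·-3 + -1·-1 = -6
  a_7 = 1·-6 + 1·-4 + -1·-3 = -7
  a_8 = 1·-7 + 1·-6 + -1·-4 = -9

1,1,-1 ; -9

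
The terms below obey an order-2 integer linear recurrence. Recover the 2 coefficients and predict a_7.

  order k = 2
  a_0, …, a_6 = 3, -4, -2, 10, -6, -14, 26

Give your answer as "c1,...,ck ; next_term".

  a_2 = -1·-4 + -2·3 = -2
  a_3 = -1·-2 + -2·-4 = 10
  a_4 = -1·10 + -2·-2 = -6
  a_5 = -1·-6 + -2·10 = -14
  a_6 = -1·-14 + -2·-6 = 26
  a_7 = -1·26 + -2·-14 = 2

-1,-2 ; 2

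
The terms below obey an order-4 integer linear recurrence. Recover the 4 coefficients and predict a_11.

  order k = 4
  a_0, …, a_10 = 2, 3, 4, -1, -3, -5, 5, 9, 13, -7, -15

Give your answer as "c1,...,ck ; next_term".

1,0,-2,2 ; -23

  a_4 = 1·-1 + 0·4 + -2·3 + 2·2 = -3
  a_5 = 1·-3 + 0·-1 + -2·4 + 2·3 = -5
  a_6 = 1·-5 + 0·-3 + -2·-1 + 2·4 = 5
  a_7 = 1·5 + 0·-5 + -2·-3 + 2·-1 = 9
  a_8 = 1·9 + 0·5 + -2·-5 + 2·-3 = 13
  a_9 = 1·13 + 0·9 + -2·5 + 2·-5 = -7
  a_10 = 1·-7 + 0·13 + -2·9 + 2·5 = -15
  a_11 = 1·-15 + 0·-7 + -2·13 + 2·9 = -23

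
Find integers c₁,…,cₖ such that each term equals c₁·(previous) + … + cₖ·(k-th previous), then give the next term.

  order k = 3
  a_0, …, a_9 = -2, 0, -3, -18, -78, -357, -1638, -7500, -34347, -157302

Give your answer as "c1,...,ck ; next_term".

  a_3 = 4·-3 + 2·0 + 3·-2 = -18
  a_4 = 4·-18 + 2·-3 + 3·0 = -78
  a_5 = 4·-78 + 2·-18 + 3·-3 = -357
  a_6 = 4·-357 + 2·-78 + 3·-18 = -1638
  a_7 = 4·-1638 + 2·-357 + 3·-78 = -7500
  a_8 = 4·-7500 + 2·-1638 + 3·-357 = -34347
  a_9 = 4·-34347 + 2·-7500 + 3·-1638 = -157302
  a_10 = 4·-157302 + 2·-34347 + 3·-7500 = -720402

4,2,3 ; -720402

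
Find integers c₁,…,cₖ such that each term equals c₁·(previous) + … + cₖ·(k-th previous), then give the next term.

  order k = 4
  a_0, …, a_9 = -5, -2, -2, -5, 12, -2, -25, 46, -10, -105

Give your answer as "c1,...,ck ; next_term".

  a_4 = -1·-5 + -2·-2 + 1·-2 + -1·-5 = 12
  a_5 = -1·12 + -2·-5 + 1·-2 + -1·-2 = -2
  a_6 = -1·-2 + -2·12 + 1·-5 + -1·-2 = -25
  a_7 = -1·-25 + -2·-2 + 1·12 + -1·-5 = 46
  a_8 = -1·46 + -2·-25 + 1·-2 + -1·12 = -10
  a_9 = -1·-10 + -2·46 + 1·-25 + -1·-2 = -105
  a_10 = -1·-105 + -2·-10 + 1·46 + -1·-25 = 196

-1,-2,1,-1 ; 196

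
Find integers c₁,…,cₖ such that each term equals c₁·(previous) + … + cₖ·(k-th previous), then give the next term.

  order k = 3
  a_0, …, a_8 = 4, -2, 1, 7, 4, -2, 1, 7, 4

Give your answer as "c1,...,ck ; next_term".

1,-1,1 ; -2

  a_3 = 1·1 + -1·-2 + 1·4 = 7
  a_4 = 1·7 + -1·1 + 1·-2 = 4
  a_5 = 1·4 + -1·7 + 1·1 = -2
  a_6 = 1·-2 + -1·4 + 1·7 = 1
  a_7 = 1·1 + -1·-2 + 1·4 = 7
  a_8 = 1·7 + -1·1 + 1·-2 = 4
  a_9 = 1·4 + -1·7 + 1·1 = -2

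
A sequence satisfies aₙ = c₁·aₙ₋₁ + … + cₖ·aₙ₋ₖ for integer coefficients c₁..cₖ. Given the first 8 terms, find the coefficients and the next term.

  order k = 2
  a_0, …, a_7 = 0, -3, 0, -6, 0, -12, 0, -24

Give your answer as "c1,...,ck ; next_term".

0,2 ; 0

  a_2 = 0·-3 + 2·0 = 0
  a_3 = 0·0 + 2·-3 = -6
  a_4 = 0·-6 + 2·0 = 0
  a_5 = 0·0 + 2·-6 = -12
  a_6 = 0·-12 + 2·0 = 0
  a_7 = 0·0 + 2·-12 = -24
  a_8 = 0·-24 + 2·0 = 0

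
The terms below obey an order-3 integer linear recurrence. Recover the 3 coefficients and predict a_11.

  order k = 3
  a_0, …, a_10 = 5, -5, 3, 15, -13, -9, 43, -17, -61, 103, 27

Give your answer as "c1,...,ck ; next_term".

0,-1,2 ; -225

  a_3 = 0·3 + -1·-5 + 2·5 = 15
  a_4 = 0·15 + -1·3 + 2·-5 = -13
  a_5 = 0·-13 + -1·15 + 2·3 = -9
  a_6 = 0·-9 + -1·-13 + 2·15 = 43
  a_7 = 0·43 + -1·-9 + 2·-13 = -17
  a_8 = 0·-17 + -1·43 + 2·-9 = -61
  a_9 = 0·-61 + -1·-17 + 2·43 = 103
  a_10 = 0·103 + -1·-61 + 2·-17 = 27
  a_11 = 0·27 + -1·103 + 2·-61 = -225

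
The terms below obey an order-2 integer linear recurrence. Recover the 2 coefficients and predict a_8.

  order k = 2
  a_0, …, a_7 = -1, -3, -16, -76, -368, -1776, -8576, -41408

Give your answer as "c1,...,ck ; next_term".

  a_2 = 4·-3 + 4·-1 = -16
  a_3 = 4·-16 + 4·-3 = -76
  a_4 = 4·-76 + 4·-16 = -368
  a_5 = 4·-368 + 4·-76 = -1776
  a_6 = 4·-1776 + 4·-368 = -8576
  a_7 = 4·-8576 + 4·-1776 = -41408
  a_8 = 4·-41408 + 4·-8576 = -199936

4,4 ; -199936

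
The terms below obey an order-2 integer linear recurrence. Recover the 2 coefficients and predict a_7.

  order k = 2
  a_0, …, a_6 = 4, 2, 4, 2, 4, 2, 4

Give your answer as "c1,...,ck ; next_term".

  a_2 = 0·2 + 1·4 = 4
  a_3 = 0·4 + 1·2 = 2
  a_4 = 0·2 + 1·4 = 4
  a_5 = 0·4 + 1·2 = 2
  a_6 = 0·2 + 1·4 = 4
  a_7 = 0·4 + 1·2 = 2

0,1 ; 2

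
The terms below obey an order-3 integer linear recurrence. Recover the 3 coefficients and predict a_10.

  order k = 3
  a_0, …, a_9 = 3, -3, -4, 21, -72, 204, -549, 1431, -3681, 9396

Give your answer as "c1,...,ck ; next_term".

  a_3 = -3·-4 + 0·-3 + 3·3 = 21
  a_4 = -3·21 + 0·-4 + 3·-3 = -72
  a_5 = -3·-72 + 0·21 + 3·-4 = 204
  a_6 = -3·204 + 0·-72 + 3·21 = -549
  a_7 = -3·-549 + 0·204 + 3·-72 = 1431
  a_8 = -3·1431 + 0·-549 + 3·204 = -3681
  a_9 = -3·-3681 + 0·1431 + 3·-549 = 9396
  a_10 = -3·9396 + 0·-3681 + 3·1431 = -23895

-3,0,3 ; -23895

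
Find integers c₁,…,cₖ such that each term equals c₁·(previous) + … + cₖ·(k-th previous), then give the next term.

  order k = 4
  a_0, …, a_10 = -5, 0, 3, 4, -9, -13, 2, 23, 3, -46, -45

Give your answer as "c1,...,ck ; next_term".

1,-1,0,2 ; 47

  a_4 = 1·4 + -1·3 + 0·0 + 2·-5 = -9
  a_5 = 1·-9 + -1·4 + 0·3 + 2·0 = -13
  a_6 = 1·-13 + -1·-9 + 0·4 + 2·3 = 2
  a_7 = 1·2 + -1·-13 + 0·-9 + 2·4 = 23
  a_8 = 1·23 + -1·2 + 0·-13 + 2·-9 = 3
  a_9 = 1·3 + -1·23 + 0·2 + 2·-13 = -46
  a_10 = 1·-46 + -1·3 + 0·23 + 2·2 = -45
  a_11 = 1·-45 + -1·-46 + 0·3 + 2·23 = 47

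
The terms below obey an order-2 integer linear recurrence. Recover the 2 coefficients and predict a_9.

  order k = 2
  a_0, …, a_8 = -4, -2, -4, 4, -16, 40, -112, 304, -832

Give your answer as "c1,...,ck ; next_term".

-2,2 ; 2272

  a_2 = -2·-2 + 2·-4 = -4
  a_3 = -2·-4 + 2·-2 = 4
  a_4 = -2·4 + 2·-4 = -16
  a_5 = -2·-16 + 2·4 = 40
  a_6 = -2·40 + 2·-16 = -112
  a_7 = -2·-112 + 2·40 = 304
  a_8 = -2·304 + 2·-112 = -832
  a_9 = -2·-832 + 2·304 = 2272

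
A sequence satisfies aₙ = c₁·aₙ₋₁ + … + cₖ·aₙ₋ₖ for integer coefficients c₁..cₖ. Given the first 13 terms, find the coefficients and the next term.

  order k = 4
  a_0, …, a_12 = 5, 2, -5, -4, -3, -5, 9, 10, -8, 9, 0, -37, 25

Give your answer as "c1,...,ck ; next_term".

0,-1,1,-2 ; 19

  a_4 = 0·-4 + -1·-5 + 1·2 + -2·5 = -3
  a_5 = 0·-3 + -1·-4 + 1·-5 + -2·2 = -5
  a_6 = 0·-5 + -1·-3 + 1·-4 + -2·-5 = 9
  a_7 = 0·9 + -1·-5 + 1·-3 + -2·-4 = 10
  a_8 = 0·10 + -1·9 + 1·-5 + -2·-3 = -8
  a_9 = 0·-8 + -1·10 + 1·9 + -2·-5 = 9
  a_10 = 0·9 + -1·-8 + 1·10 + -2·9 = 0
  a_11 = 0·0 + -1·9 + 1·-8 + -2·10 = -37
  a_12 = 0·-37 + -1·0 + 1·9 + -2·-8 = 25
  a_13 = 0·25 + -1·-37 + 1·0 + -2·9 = 19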